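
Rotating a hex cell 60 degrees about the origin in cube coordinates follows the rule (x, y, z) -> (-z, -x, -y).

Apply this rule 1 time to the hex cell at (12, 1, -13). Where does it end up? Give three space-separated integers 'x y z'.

Start: (12, 1, -13)
Step 1: (12, 1, -13) -> (-(-13), -(12), -(1)) = (13, -12, -1)

Answer: 13 -12 -1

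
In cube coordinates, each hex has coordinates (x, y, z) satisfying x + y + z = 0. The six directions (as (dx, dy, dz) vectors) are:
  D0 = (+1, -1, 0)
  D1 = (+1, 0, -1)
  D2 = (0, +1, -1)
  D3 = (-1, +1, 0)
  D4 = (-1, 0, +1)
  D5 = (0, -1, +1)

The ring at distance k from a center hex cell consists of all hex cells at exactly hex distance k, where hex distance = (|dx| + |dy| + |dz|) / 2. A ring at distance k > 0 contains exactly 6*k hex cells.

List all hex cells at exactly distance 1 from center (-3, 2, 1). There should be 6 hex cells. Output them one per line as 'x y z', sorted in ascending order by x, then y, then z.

Walk ring at distance 1 from (-3, 2, 1):
Start at center + D4*1 = (-4, 2, 2)
  hex 0: (-4, 2, 2)
  hex 1: (-3, 1, 2)
  hex 2: (-2, 1, 1)
  hex 3: (-2, 2, 0)
  hex 4: (-3, 3, 0)
  hex 5: (-4, 3, 1)
Sorted: 6 hexes.

Answer: -4 2 2
-4 3 1
-3 1 2
-3 3 0
-2 1 1
-2 2 0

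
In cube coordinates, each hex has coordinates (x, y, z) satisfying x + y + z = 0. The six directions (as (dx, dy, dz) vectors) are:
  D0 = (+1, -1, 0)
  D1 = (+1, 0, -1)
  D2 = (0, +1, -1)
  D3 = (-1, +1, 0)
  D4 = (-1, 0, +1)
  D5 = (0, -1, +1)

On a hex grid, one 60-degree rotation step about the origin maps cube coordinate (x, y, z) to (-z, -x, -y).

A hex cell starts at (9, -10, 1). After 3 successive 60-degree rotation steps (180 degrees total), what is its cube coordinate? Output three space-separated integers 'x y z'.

Answer: -9 10 -1

Derivation:
Start: (9, -10, 1)
Step 1: (9, -10, 1) -> (-(1), -(9), -(-10)) = (-1, -9, 10)
Step 2: (-1, -9, 10) -> (-(10), -(-1), -(-9)) = (-10, 1, 9)
Step 3: (-10, 1, 9) -> (-(9), -(-10), -(1)) = (-9, 10, -1)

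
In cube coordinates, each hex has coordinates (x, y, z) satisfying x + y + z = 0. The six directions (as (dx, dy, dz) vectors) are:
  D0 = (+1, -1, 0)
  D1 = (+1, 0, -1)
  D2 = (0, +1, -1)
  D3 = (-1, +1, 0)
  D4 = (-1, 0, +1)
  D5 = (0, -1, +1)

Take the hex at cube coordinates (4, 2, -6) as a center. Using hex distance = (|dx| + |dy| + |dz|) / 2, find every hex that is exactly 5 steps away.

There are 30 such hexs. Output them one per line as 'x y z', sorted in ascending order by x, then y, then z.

Answer: -1 2 -1
-1 3 -2
-1 4 -3
-1 5 -4
-1 6 -5
-1 7 -6
0 1 -1
0 7 -7
1 0 -1
1 7 -8
2 -1 -1
2 7 -9
3 -2 -1
3 7 -10
4 -3 -1
4 7 -11
5 -3 -2
5 6 -11
6 -3 -3
6 5 -11
7 -3 -4
7 4 -11
8 -3 -5
8 3 -11
9 -3 -6
9 -2 -7
9 -1 -8
9 0 -9
9 1 -10
9 2 -11

Derivation:
Walk ring at distance 5 from (4, 2, -6):
Start at center + D4*5 = (-1, 2, -1)
  hex 0: (-1, 2, -1)
  hex 1: (0, 1, -1)
  hex 2: (1, 0, -1)
  hex 3: (2, -1, -1)
  hex 4: (3, -2, -1)
  hex 5: (4, -3, -1)
  hex 6: (5, -3, -2)
  hex 7: (6, -3, -3)
  hex 8: (7, -3, -4)
  hex 9: (8, -3, -5)
  hex 10: (9, -3, -6)
  hex 11: (9, -2, -7)
  hex 12: (9, -1, -8)
  hex 13: (9, 0, -9)
  hex 14: (9, 1, -10)
  hex 15: (9, 2, -11)
  hex 16: (8, 3, -11)
  hex 17: (7, 4, -11)
  hex 18: (6, 5, -11)
  hex 19: (5, 6, -11)
  hex 20: (4, 7, -11)
  hex 21: (3, 7, -10)
  hex 22: (2, 7, -9)
  hex 23: (1, 7, -8)
  hex 24: (0, 7, -7)
  hex 25: (-1, 7, -6)
  hex 26: (-1, 6, -5)
  hex 27: (-1, 5, -4)
  hex 28: (-1, 4, -3)
  hex 29: (-1, 3, -2)
Sorted: 30 hexes.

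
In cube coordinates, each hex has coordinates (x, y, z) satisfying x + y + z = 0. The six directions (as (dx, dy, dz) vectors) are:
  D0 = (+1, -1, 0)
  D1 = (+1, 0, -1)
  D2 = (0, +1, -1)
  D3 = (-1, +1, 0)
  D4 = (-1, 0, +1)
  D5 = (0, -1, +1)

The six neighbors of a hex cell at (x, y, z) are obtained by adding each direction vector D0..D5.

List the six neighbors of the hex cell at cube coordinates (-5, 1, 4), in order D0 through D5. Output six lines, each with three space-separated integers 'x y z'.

Center: (-5, 1, 4). Add each direction:
  D0: (-5, 1, 4) + (1, -1, 0) = (-4, 0, 4)
  D1: (-5, 1, 4) + (1, 0, -1) = (-4, 1, 3)
  D2: (-5, 1, 4) + (0, 1, -1) = (-5, 2, 3)
  D3: (-5, 1, 4) + (-1, 1, 0) = (-6, 2, 4)
  D4: (-5, 1, 4) + (-1, 0, 1) = (-6, 1, 5)
  D5: (-5, 1, 4) + (0, -1, 1) = (-5, 0, 5)

Answer: -4 0 4
-4 1 3
-5 2 3
-6 2 4
-6 1 5
-5 0 5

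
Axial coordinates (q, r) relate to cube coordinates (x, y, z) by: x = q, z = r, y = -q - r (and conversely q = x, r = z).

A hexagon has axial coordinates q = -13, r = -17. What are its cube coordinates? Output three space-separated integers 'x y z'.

Answer: -13 30 -17

Derivation:
x = q = -13
z = r = -17
y = -x - z = -(-13) - (-17) = 30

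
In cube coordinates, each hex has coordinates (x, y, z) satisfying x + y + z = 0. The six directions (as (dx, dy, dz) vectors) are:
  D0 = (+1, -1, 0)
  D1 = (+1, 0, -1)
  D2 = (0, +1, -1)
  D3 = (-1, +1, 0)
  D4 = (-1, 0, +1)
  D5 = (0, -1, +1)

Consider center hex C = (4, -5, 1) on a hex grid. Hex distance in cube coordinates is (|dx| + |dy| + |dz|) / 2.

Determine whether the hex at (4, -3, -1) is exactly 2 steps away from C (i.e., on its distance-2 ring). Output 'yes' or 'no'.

|px - cx| = |4 - 4| = 0
|py - cy| = |-3 - (-5)| = 2
|pz - cz| = |-1 - 1| = 2
distance = (0+2+2)/2 = 4/2 = 2
radius = 2; distance == radius -> yes

Answer: yes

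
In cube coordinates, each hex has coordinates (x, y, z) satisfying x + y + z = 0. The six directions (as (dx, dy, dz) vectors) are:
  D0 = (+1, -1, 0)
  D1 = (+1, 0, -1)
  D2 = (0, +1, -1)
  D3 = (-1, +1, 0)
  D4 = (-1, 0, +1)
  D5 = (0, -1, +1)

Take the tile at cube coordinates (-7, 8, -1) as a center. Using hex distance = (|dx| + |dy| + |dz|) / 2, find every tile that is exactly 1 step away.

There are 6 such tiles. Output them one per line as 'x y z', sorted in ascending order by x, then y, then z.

Answer: -8 8 0
-8 9 -1
-7 7 0
-7 9 -2
-6 7 -1
-6 8 -2

Derivation:
Walk ring at distance 1 from (-7, 8, -1):
Start at center + D4*1 = (-8, 8, 0)
  hex 0: (-8, 8, 0)
  hex 1: (-7, 7, 0)
  hex 2: (-6, 7, -1)
  hex 3: (-6, 8, -2)
  hex 4: (-7, 9, -2)
  hex 5: (-8, 9, -1)
Sorted: 6 hexes.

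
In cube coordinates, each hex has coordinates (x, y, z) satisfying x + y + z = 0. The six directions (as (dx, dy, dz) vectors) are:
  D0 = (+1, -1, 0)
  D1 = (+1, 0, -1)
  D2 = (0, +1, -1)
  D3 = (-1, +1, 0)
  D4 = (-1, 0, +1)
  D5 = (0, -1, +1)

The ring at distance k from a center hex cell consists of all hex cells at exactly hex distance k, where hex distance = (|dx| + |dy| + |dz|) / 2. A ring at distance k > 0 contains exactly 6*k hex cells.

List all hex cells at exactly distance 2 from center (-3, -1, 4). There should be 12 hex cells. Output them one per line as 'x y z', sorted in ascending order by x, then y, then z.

Answer: -5 -1 6
-5 0 5
-5 1 4
-4 -2 6
-4 1 3
-3 -3 6
-3 1 2
-2 -3 5
-2 0 2
-1 -3 4
-1 -2 3
-1 -1 2

Derivation:
Walk ring at distance 2 from (-3, -1, 4):
Start at center + D4*2 = (-5, -1, 6)
  hex 0: (-5, -1, 6)
  hex 1: (-4, -2, 6)
  hex 2: (-3, -3, 6)
  hex 3: (-2, -3, 5)
  hex 4: (-1, -3, 4)
  hex 5: (-1, -2, 3)
  hex 6: (-1, -1, 2)
  hex 7: (-2, 0, 2)
  hex 8: (-3, 1, 2)
  hex 9: (-4, 1, 3)
  hex 10: (-5, 1, 4)
  hex 11: (-5, 0, 5)
Sorted: 12 hexes.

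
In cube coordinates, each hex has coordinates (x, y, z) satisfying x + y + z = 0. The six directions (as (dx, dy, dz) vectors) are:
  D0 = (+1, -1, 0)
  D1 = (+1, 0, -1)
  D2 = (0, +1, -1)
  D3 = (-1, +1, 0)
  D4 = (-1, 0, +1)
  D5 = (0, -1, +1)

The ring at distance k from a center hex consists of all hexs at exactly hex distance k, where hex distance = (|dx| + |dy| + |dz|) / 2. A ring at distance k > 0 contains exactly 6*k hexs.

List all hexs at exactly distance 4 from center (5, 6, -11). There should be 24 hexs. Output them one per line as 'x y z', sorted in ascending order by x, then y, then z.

Walk ring at distance 4 from (5, 6, -11):
Start at center + D4*4 = (1, 6, -7)
  hex 0: (1, 6, -7)
  hex 1: (2, 5, -7)
  hex 2: (3, 4, -7)
  hex 3: (4, 3, -7)
  hex 4: (5, 2, -7)
  hex 5: (6, 2, -8)
  hex 6: (7, 2, -9)
  hex 7: (8, 2, -10)
  hex 8: (9, 2, -11)
  hex 9: (9, 3, -12)
  hex 10: (9, 4, -13)
  hex 11: (9, 5, -14)
  hex 12: (9, 6, -15)
  hex 13: (8, 7, -15)
  hex 14: (7, 8, -15)
  hex 15: (6, 9, -15)
  hex 16: (5, 10, -15)
  hex 17: (4, 10, -14)
  hex 18: (3, 10, -13)
  hex 19: (2, 10, -12)
  hex 20: (1, 10, -11)
  hex 21: (1, 9, -10)
  hex 22: (1, 8, -9)
  hex 23: (1, 7, -8)
Sorted: 24 hexes.

Answer: 1 6 -7
1 7 -8
1 8 -9
1 9 -10
1 10 -11
2 5 -7
2 10 -12
3 4 -7
3 10 -13
4 3 -7
4 10 -14
5 2 -7
5 10 -15
6 2 -8
6 9 -15
7 2 -9
7 8 -15
8 2 -10
8 7 -15
9 2 -11
9 3 -12
9 4 -13
9 5 -14
9 6 -15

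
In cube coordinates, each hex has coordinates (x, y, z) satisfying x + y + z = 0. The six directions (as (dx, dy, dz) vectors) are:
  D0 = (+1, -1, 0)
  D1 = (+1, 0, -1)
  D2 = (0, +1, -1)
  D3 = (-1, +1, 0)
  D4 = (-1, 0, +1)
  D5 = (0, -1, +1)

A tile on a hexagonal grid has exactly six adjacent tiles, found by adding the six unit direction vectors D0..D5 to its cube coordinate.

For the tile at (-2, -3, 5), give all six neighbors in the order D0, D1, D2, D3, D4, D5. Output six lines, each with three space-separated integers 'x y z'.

Answer: -1 -4 5
-1 -3 4
-2 -2 4
-3 -2 5
-3 -3 6
-2 -4 6

Derivation:
Center: (-2, -3, 5). Add each direction:
  D0: (-2, -3, 5) + (1, -1, 0) = (-1, -4, 5)
  D1: (-2, -3, 5) + (1, 0, -1) = (-1, -3, 4)
  D2: (-2, -3, 5) + (0, 1, -1) = (-2, -2, 4)
  D3: (-2, -3, 5) + (-1, 1, 0) = (-3, -2, 5)
  D4: (-2, -3, 5) + (-1, 0, 1) = (-3, -3, 6)
  D5: (-2, -3, 5) + (0, -1, 1) = (-2, -4, 6)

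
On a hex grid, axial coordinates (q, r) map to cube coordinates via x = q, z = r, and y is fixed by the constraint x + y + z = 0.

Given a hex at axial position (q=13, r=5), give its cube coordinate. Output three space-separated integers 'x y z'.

Answer: 13 -18 5

Derivation:
x = q = 13
z = r = 5
y = -x - z = -(13) - (5) = -18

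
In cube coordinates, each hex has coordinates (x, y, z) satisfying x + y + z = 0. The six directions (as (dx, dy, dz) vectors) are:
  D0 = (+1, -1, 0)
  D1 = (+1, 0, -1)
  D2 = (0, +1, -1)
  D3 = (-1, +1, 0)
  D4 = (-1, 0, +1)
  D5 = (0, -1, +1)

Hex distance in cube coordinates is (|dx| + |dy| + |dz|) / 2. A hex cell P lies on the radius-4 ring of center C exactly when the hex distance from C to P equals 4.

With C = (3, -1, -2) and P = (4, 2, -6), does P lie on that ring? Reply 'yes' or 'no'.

Answer: yes

Derivation:
|px - cx| = |4 - 3| = 1
|py - cy| = |2 - (-1)| = 3
|pz - cz| = |-6 - (-2)| = 4
distance = (1+3+4)/2 = 8/2 = 4
radius = 4; distance == radius -> yes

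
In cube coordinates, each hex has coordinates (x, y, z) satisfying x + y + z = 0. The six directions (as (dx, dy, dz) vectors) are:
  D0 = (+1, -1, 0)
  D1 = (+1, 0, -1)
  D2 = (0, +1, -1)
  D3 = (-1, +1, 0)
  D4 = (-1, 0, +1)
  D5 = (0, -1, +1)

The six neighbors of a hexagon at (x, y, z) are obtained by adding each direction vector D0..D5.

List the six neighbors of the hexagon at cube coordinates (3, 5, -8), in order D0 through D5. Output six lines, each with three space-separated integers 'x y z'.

Center: (3, 5, -8). Add each direction:
  D0: (3, 5, -8) + (1, -1, 0) = (4, 4, -8)
  D1: (3, 5, -8) + (1, 0, -1) = (4, 5, -9)
  D2: (3, 5, -8) + (0, 1, -1) = (3, 6, -9)
  D3: (3, 5, -8) + (-1, 1, 0) = (2, 6, -8)
  D4: (3, 5, -8) + (-1, 0, 1) = (2, 5, -7)
  D5: (3, 5, -8) + (0, -1, 1) = (3, 4, -7)

Answer: 4 4 -8
4 5 -9
3 6 -9
2 6 -8
2 5 -7
3 4 -7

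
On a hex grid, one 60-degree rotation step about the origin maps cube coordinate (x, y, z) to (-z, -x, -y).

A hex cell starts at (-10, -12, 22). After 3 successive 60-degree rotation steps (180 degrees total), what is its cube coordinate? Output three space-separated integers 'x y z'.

Start: (-10, -12, 22)
Step 1: (-10, -12, 22) -> (-(22), -(-10), -(-12)) = (-22, 10, 12)
Step 2: (-22, 10, 12) -> (-(12), -(-22), -(10)) = (-12, 22, -10)
Step 3: (-12, 22, -10) -> (-(-10), -(-12), -(22)) = (10, 12, -22)

Answer: 10 12 -22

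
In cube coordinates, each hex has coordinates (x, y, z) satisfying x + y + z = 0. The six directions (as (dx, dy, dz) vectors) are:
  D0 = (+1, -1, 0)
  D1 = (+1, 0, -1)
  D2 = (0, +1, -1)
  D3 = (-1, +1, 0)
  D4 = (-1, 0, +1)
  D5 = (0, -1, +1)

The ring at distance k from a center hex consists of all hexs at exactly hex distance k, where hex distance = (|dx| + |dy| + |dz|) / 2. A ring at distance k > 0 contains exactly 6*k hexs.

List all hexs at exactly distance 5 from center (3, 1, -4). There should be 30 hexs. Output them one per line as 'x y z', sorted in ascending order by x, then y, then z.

Answer: -2 1 1
-2 2 0
-2 3 -1
-2 4 -2
-2 5 -3
-2 6 -4
-1 0 1
-1 6 -5
0 -1 1
0 6 -6
1 -2 1
1 6 -7
2 -3 1
2 6 -8
3 -4 1
3 6 -9
4 -4 0
4 5 -9
5 -4 -1
5 4 -9
6 -4 -2
6 3 -9
7 -4 -3
7 2 -9
8 -4 -4
8 -3 -5
8 -2 -6
8 -1 -7
8 0 -8
8 1 -9

Derivation:
Walk ring at distance 5 from (3, 1, -4):
Start at center + D4*5 = (-2, 1, 1)
  hex 0: (-2, 1, 1)
  hex 1: (-1, 0, 1)
  hex 2: (0, -1, 1)
  hex 3: (1, -2, 1)
  hex 4: (2, -3, 1)
  hex 5: (3, -4, 1)
  hex 6: (4, -4, 0)
  hex 7: (5, -4, -1)
  hex 8: (6, -4, -2)
  hex 9: (7, -4, -3)
  hex 10: (8, -4, -4)
  hex 11: (8, -3, -5)
  hex 12: (8, -2, -6)
  hex 13: (8, -1, -7)
  hex 14: (8, 0, -8)
  hex 15: (8, 1, -9)
  hex 16: (7, 2, -9)
  hex 17: (6, 3, -9)
  hex 18: (5, 4, -9)
  hex 19: (4, 5, -9)
  hex 20: (3, 6, -9)
  hex 21: (2, 6, -8)
  hex 22: (1, 6, -7)
  hex 23: (0, 6, -6)
  hex 24: (-1, 6, -5)
  hex 25: (-2, 6, -4)
  hex 26: (-2, 5, -3)
  hex 27: (-2, 4, -2)
  hex 28: (-2, 3, -1)
  hex 29: (-2, 2, 0)
Sorted: 30 hexes.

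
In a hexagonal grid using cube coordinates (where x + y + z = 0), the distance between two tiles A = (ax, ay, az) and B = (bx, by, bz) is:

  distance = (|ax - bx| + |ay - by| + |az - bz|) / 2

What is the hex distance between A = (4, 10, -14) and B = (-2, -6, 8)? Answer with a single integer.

Answer: 22

Derivation:
|ax - bx| = |4 - (-2)| = 6
|ay - by| = |10 - (-6)| = 16
|az - bz| = |-14 - 8| = 22
distance = (6 + 16 + 22) / 2 = 44 / 2 = 22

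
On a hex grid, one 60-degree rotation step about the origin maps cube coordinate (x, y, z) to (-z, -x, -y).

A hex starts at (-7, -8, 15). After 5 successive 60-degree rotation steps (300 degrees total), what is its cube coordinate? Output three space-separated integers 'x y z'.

Start: (-7, -8, 15)
Step 1: (-7, -8, 15) -> (-(15), -(-7), -(-8)) = (-15, 7, 8)
Step 2: (-15, 7, 8) -> (-(8), -(-15), -(7)) = (-8, 15, -7)
Step 3: (-8, 15, -7) -> (-(-7), -(-8), -(15)) = (7, 8, -15)
Step 4: (7, 8, -15) -> (-(-15), -(7), -(8)) = (15, -7, -8)
Step 5: (15, -7, -8) -> (-(-8), -(15), -(-7)) = (8, -15, 7)

Answer: 8 -15 7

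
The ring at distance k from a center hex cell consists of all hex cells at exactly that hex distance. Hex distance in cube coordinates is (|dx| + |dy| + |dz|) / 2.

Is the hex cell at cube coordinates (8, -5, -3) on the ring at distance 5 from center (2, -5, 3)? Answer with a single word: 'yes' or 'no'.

Answer: no

Derivation:
|px - cx| = |8 - 2| = 6
|py - cy| = |-5 - (-5)| = 0
|pz - cz| = |-3 - 3| = 6
distance = (6+0+6)/2 = 12/2 = 6
radius = 5; distance != radius -> no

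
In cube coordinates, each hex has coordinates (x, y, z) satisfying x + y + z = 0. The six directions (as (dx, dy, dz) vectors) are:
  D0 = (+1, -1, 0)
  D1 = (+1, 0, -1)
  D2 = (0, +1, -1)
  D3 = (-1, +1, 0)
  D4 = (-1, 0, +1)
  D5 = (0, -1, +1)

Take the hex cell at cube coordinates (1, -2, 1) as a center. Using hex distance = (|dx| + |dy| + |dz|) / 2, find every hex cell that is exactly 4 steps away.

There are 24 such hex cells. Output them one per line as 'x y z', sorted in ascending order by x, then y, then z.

Walk ring at distance 4 from (1, -2, 1):
Start at center + D4*4 = (-3, -2, 5)
  hex 0: (-3, -2, 5)
  hex 1: (-2, -3, 5)
  hex 2: (-1, -4, 5)
  hex 3: (0, -5, 5)
  hex 4: (1, -6, 5)
  hex 5: (2, -6, 4)
  hex 6: (3, -6, 3)
  hex 7: (4, -6, 2)
  hex 8: (5, -6, 1)
  hex 9: (5, -5, 0)
  hex 10: (5, -4, -1)
  hex 11: (5, -3, -2)
  hex 12: (5, -2, -3)
  hex 13: (4, -1, -3)
  hex 14: (3, 0, -3)
  hex 15: (2, 1, -3)
  hex 16: (1, 2, -3)
  hex 17: (0, 2, -2)
  hex 18: (-1, 2, -1)
  hex 19: (-2, 2, 0)
  hex 20: (-3, 2, 1)
  hex 21: (-3, 1, 2)
  hex 22: (-3, 0, 3)
  hex 23: (-3, -1, 4)
Sorted: 24 hexes.

Answer: -3 -2 5
-3 -1 4
-3 0 3
-3 1 2
-3 2 1
-2 -3 5
-2 2 0
-1 -4 5
-1 2 -1
0 -5 5
0 2 -2
1 -6 5
1 2 -3
2 -6 4
2 1 -3
3 -6 3
3 0 -3
4 -6 2
4 -1 -3
5 -6 1
5 -5 0
5 -4 -1
5 -3 -2
5 -2 -3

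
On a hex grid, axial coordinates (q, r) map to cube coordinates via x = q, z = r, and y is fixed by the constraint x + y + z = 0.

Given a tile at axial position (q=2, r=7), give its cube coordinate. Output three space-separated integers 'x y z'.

Answer: 2 -9 7

Derivation:
x = q = 2
z = r = 7
y = -x - z = -(2) - (7) = -9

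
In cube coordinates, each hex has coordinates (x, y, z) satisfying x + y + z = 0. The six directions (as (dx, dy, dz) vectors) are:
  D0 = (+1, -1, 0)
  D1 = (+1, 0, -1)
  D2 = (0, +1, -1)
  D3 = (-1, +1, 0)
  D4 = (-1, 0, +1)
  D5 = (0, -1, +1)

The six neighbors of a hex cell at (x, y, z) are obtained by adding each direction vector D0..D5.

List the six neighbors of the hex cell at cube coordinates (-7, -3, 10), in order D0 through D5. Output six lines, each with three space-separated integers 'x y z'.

Answer: -6 -4 10
-6 -3 9
-7 -2 9
-8 -2 10
-8 -3 11
-7 -4 11

Derivation:
Center: (-7, -3, 10). Add each direction:
  D0: (-7, -3, 10) + (1, -1, 0) = (-6, -4, 10)
  D1: (-7, -3, 10) + (1, 0, -1) = (-6, -3, 9)
  D2: (-7, -3, 10) + (0, 1, -1) = (-7, -2, 9)
  D3: (-7, -3, 10) + (-1, 1, 0) = (-8, -2, 10)
  D4: (-7, -3, 10) + (-1, 0, 1) = (-8, -3, 11)
  D5: (-7, -3, 10) + (0, -1, 1) = (-7, -4, 11)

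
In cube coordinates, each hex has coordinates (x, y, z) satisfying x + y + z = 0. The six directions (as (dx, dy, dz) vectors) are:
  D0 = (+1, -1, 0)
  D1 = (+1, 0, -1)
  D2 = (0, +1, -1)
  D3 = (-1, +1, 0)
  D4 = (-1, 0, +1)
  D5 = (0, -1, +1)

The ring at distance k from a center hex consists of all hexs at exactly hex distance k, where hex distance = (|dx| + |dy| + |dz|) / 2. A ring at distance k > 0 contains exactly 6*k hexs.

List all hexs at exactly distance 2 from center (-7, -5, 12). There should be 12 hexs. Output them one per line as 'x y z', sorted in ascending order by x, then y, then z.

Answer: -9 -5 14
-9 -4 13
-9 -3 12
-8 -6 14
-8 -3 11
-7 -7 14
-7 -3 10
-6 -7 13
-6 -4 10
-5 -7 12
-5 -6 11
-5 -5 10

Derivation:
Walk ring at distance 2 from (-7, -5, 12):
Start at center + D4*2 = (-9, -5, 14)
  hex 0: (-9, -5, 14)
  hex 1: (-8, -6, 14)
  hex 2: (-7, -7, 14)
  hex 3: (-6, -7, 13)
  hex 4: (-5, -7, 12)
  hex 5: (-5, -6, 11)
  hex 6: (-5, -5, 10)
  hex 7: (-6, -4, 10)
  hex 8: (-7, -3, 10)
  hex 9: (-8, -3, 11)
  hex 10: (-9, -3, 12)
  hex 11: (-9, -4, 13)
Sorted: 12 hexes.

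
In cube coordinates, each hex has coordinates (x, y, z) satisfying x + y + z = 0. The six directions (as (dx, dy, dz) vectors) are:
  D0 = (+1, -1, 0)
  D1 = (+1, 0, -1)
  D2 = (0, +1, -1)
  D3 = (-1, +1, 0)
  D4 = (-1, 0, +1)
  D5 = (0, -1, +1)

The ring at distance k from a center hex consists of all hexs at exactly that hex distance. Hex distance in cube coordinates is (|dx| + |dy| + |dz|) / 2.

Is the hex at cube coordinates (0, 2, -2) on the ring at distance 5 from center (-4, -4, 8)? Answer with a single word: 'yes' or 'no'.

|px - cx| = |0 - (-4)| = 4
|py - cy| = |2 - (-4)| = 6
|pz - cz| = |-2 - 8| = 10
distance = (4+6+10)/2 = 20/2 = 10
radius = 5; distance != radius -> no

Answer: no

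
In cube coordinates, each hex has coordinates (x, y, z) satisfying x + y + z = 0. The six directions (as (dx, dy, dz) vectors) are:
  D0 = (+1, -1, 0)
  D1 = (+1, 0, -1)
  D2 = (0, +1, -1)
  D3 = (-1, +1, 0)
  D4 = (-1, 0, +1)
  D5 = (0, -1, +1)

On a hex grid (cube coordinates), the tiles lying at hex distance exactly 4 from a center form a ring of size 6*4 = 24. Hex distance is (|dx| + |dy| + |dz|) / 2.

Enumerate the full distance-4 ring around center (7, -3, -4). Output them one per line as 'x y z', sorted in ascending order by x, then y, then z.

Answer: 3 -3 0
3 -2 -1
3 -1 -2
3 0 -3
3 1 -4
4 -4 0
4 1 -5
5 -5 0
5 1 -6
6 -6 0
6 1 -7
7 -7 0
7 1 -8
8 -7 -1
8 0 -8
9 -7 -2
9 -1 -8
10 -7 -3
10 -2 -8
11 -7 -4
11 -6 -5
11 -5 -6
11 -4 -7
11 -3 -8

Derivation:
Walk ring at distance 4 from (7, -3, -4):
Start at center + D4*4 = (3, -3, 0)
  hex 0: (3, -3, 0)
  hex 1: (4, -4, 0)
  hex 2: (5, -5, 0)
  hex 3: (6, -6, 0)
  hex 4: (7, -7, 0)
  hex 5: (8, -7, -1)
  hex 6: (9, -7, -2)
  hex 7: (10, -7, -3)
  hex 8: (11, -7, -4)
  hex 9: (11, -6, -5)
  hex 10: (11, -5, -6)
  hex 11: (11, -4, -7)
  hex 12: (11, -3, -8)
  hex 13: (10, -2, -8)
  hex 14: (9, -1, -8)
  hex 15: (8, 0, -8)
  hex 16: (7, 1, -8)
  hex 17: (6, 1, -7)
  hex 18: (5, 1, -6)
  hex 19: (4, 1, -5)
  hex 20: (3, 1, -4)
  hex 21: (3, 0, -3)
  hex 22: (3, -1, -2)
  hex 23: (3, -2, -1)
Sorted: 24 hexes.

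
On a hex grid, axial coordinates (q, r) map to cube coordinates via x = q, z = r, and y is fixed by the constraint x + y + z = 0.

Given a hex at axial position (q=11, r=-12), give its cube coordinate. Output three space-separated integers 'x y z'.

Answer: 11 1 -12

Derivation:
x = q = 11
z = r = -12
y = -x - z = -(11) - (-12) = 1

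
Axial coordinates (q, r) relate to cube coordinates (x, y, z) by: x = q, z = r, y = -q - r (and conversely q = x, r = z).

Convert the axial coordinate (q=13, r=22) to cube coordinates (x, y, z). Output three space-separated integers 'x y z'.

x = q = 13
z = r = 22
y = -x - z = -(13) - (22) = -35

Answer: 13 -35 22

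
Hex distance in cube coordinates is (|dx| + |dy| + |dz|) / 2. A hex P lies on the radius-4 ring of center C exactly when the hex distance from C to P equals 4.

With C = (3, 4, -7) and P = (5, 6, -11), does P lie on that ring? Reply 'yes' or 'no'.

Answer: yes

Derivation:
|px - cx| = |5 - 3| = 2
|py - cy| = |6 - 4| = 2
|pz - cz| = |-11 - (-7)| = 4
distance = (2+2+4)/2 = 8/2 = 4
radius = 4; distance == radius -> yes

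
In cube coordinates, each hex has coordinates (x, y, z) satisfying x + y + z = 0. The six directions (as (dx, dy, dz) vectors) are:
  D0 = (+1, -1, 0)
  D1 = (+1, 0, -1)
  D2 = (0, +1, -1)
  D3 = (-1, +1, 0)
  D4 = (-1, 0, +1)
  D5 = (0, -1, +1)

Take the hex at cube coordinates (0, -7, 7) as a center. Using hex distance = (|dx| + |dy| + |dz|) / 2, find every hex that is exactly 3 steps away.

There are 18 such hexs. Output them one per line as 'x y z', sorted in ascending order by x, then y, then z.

Walk ring at distance 3 from (0, -7, 7):
Start at center + D4*3 = (-3, -7, 10)
  hex 0: (-3, -7, 10)
  hex 1: (-2, -8, 10)
  hex 2: (-1, -9, 10)
  hex 3: (0, -10, 10)
  hex 4: (1, -10, 9)
  hex 5: (2, -10, 8)
  hex 6: (3, -10, 7)
  hex 7: (3, -9, 6)
  hex 8: (3, -8, 5)
  hex 9: (3, -7, 4)
  hex 10: (2, -6, 4)
  hex 11: (1, -5, 4)
  hex 12: (0, -4, 4)
  hex 13: (-1, -4, 5)
  hex 14: (-2, -4, 6)
  hex 15: (-3, -4, 7)
  hex 16: (-3, -5, 8)
  hex 17: (-3, -6, 9)
Sorted: 18 hexes.

Answer: -3 -7 10
-3 -6 9
-3 -5 8
-3 -4 7
-2 -8 10
-2 -4 6
-1 -9 10
-1 -4 5
0 -10 10
0 -4 4
1 -10 9
1 -5 4
2 -10 8
2 -6 4
3 -10 7
3 -9 6
3 -8 5
3 -7 4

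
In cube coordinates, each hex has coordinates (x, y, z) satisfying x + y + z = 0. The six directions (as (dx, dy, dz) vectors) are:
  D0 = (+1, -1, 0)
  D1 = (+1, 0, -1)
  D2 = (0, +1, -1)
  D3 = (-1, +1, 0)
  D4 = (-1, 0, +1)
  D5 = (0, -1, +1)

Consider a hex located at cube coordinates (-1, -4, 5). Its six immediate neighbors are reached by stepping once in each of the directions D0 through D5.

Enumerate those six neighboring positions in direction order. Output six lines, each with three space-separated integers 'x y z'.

Center: (-1, -4, 5). Add each direction:
  D0: (-1, -4, 5) + (1, -1, 0) = (0, -5, 5)
  D1: (-1, -4, 5) + (1, 0, -1) = (0, -4, 4)
  D2: (-1, -4, 5) + (0, 1, -1) = (-1, -3, 4)
  D3: (-1, -4, 5) + (-1, 1, 0) = (-2, -3, 5)
  D4: (-1, -4, 5) + (-1, 0, 1) = (-2, -4, 6)
  D5: (-1, -4, 5) + (0, -1, 1) = (-1, -5, 6)

Answer: 0 -5 5
0 -4 4
-1 -3 4
-2 -3 5
-2 -4 6
-1 -5 6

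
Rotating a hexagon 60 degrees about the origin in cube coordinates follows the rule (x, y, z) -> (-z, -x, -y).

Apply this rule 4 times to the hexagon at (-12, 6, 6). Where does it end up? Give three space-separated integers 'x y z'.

Answer: 6 -12 6

Derivation:
Start: (-12, 6, 6)
Step 1: (-12, 6, 6) -> (-(6), -(-12), -(6)) = (-6, 12, -6)
Step 2: (-6, 12, -6) -> (-(-6), -(-6), -(12)) = (6, 6, -12)
Step 3: (6, 6, -12) -> (-(-12), -(6), -(6)) = (12, -6, -6)
Step 4: (12, -6, -6) -> (-(-6), -(12), -(-6)) = (6, -12, 6)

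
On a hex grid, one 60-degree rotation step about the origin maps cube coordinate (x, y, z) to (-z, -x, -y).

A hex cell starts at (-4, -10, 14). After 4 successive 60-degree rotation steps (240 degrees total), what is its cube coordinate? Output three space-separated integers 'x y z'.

Start: (-4, -10, 14)
Step 1: (-4, -10, 14) -> (-(14), -(-4), -(-10)) = (-14, 4, 10)
Step 2: (-14, 4, 10) -> (-(10), -(-14), -(4)) = (-10, 14, -4)
Step 3: (-10, 14, -4) -> (-(-4), -(-10), -(14)) = (4, 10, -14)
Step 4: (4, 10, -14) -> (-(-14), -(4), -(10)) = (14, -4, -10)

Answer: 14 -4 -10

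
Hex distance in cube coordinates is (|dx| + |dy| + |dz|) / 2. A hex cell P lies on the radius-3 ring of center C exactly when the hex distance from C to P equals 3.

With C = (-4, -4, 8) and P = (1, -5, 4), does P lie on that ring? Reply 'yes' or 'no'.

Answer: no

Derivation:
|px - cx| = |1 - (-4)| = 5
|py - cy| = |-5 - (-4)| = 1
|pz - cz| = |4 - 8| = 4
distance = (5+1+4)/2 = 10/2 = 5
radius = 3; distance != radius -> no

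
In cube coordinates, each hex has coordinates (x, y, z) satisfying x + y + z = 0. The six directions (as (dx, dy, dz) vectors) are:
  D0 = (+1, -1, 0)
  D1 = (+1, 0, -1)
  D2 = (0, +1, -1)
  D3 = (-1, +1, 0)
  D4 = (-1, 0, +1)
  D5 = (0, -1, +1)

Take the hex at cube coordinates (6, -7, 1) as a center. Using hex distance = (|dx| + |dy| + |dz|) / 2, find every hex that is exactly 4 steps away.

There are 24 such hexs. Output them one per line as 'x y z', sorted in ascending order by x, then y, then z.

Answer: 2 -7 5
2 -6 4
2 -5 3
2 -4 2
2 -3 1
3 -8 5
3 -3 0
4 -9 5
4 -3 -1
5 -10 5
5 -3 -2
6 -11 5
6 -3 -3
7 -11 4
7 -4 -3
8 -11 3
8 -5 -3
9 -11 2
9 -6 -3
10 -11 1
10 -10 0
10 -9 -1
10 -8 -2
10 -7 -3

Derivation:
Walk ring at distance 4 from (6, -7, 1):
Start at center + D4*4 = (2, -7, 5)
  hex 0: (2, -7, 5)
  hex 1: (3, -8, 5)
  hex 2: (4, -9, 5)
  hex 3: (5, -10, 5)
  hex 4: (6, -11, 5)
  hex 5: (7, -11, 4)
  hex 6: (8, -11, 3)
  hex 7: (9, -11, 2)
  hex 8: (10, -11, 1)
  hex 9: (10, -10, 0)
  hex 10: (10, -9, -1)
  hex 11: (10, -8, -2)
  hex 12: (10, -7, -3)
  hex 13: (9, -6, -3)
  hex 14: (8, -5, -3)
  hex 15: (7, -4, -3)
  hex 16: (6, -3, -3)
  hex 17: (5, -3, -2)
  hex 18: (4, -3, -1)
  hex 19: (3, -3, 0)
  hex 20: (2, -3, 1)
  hex 21: (2, -4, 2)
  hex 22: (2, -5, 3)
  hex 23: (2, -6, 4)
Sorted: 24 hexes.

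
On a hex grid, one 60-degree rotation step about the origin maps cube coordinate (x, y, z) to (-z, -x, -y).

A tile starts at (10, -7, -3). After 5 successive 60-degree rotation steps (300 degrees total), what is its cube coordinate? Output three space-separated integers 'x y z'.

Start: (10, -7, -3)
Step 1: (10, -7, -3) -> (-(-3), -(10), -(-7)) = (3, -10, 7)
Step 2: (3, -10, 7) -> (-(7), -(3), -(-10)) = (-7, -3, 10)
Step 3: (-7, -3, 10) -> (-(10), -(-7), -(-3)) = (-10, 7, 3)
Step 4: (-10, 7, 3) -> (-(3), -(-10), -(7)) = (-3, 10, -7)
Step 5: (-3, 10, -7) -> (-(-7), -(-3), -(10)) = (7, 3, -10)

Answer: 7 3 -10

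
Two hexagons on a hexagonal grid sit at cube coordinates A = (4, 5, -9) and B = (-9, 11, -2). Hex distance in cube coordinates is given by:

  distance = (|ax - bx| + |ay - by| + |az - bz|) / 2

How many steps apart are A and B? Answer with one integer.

|ax - bx| = |4 - (-9)| = 13
|ay - by| = |5 - 11| = 6
|az - bz| = |-9 - (-2)| = 7
distance = (13 + 6 + 7) / 2 = 26 / 2 = 13

Answer: 13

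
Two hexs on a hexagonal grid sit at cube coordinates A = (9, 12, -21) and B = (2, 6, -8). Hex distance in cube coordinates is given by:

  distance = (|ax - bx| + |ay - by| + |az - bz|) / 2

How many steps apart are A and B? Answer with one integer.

|ax - bx| = |9 - 2| = 7
|ay - by| = |12 - 6| = 6
|az - bz| = |-21 - (-8)| = 13
distance = (7 + 6 + 13) / 2 = 26 / 2 = 13

Answer: 13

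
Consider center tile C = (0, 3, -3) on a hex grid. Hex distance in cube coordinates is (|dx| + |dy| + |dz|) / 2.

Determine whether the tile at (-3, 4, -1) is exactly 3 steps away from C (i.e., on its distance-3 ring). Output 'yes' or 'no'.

Answer: yes

Derivation:
|px - cx| = |-3 - 0| = 3
|py - cy| = |4 - 3| = 1
|pz - cz| = |-1 - (-3)| = 2
distance = (3+1+2)/2 = 6/2 = 3
radius = 3; distance == radius -> yes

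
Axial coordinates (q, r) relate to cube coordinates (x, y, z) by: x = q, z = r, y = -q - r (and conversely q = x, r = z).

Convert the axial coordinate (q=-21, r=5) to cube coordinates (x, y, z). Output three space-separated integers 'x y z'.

Answer: -21 16 5

Derivation:
x = q = -21
z = r = 5
y = -x - z = -(-21) - (5) = 16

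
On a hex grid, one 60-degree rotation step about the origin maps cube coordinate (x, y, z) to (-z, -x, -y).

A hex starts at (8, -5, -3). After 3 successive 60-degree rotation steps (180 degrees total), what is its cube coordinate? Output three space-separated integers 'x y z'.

Answer: -8 5 3

Derivation:
Start: (8, -5, -3)
Step 1: (8, -5, -3) -> (-(-3), -(8), -(-5)) = (3, -8, 5)
Step 2: (3, -8, 5) -> (-(5), -(3), -(-8)) = (-5, -3, 8)
Step 3: (-5, -3, 8) -> (-(8), -(-5), -(-3)) = (-8, 5, 3)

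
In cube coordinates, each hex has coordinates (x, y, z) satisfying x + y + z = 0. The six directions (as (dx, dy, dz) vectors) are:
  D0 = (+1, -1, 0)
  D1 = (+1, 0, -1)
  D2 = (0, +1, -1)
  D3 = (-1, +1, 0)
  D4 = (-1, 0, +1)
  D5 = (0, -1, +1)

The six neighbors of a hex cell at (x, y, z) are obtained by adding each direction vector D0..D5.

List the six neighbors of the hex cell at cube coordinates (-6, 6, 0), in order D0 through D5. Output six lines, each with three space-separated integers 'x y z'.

Answer: -5 5 0
-5 6 -1
-6 7 -1
-7 7 0
-7 6 1
-6 5 1

Derivation:
Center: (-6, 6, 0). Add each direction:
  D0: (-6, 6, 0) + (1, -1, 0) = (-5, 5, 0)
  D1: (-6, 6, 0) + (1, 0, -1) = (-5, 6, -1)
  D2: (-6, 6, 0) + (0, 1, -1) = (-6, 7, -1)
  D3: (-6, 6, 0) + (-1, 1, 0) = (-7, 7, 0)
  D4: (-6, 6, 0) + (-1, 0, 1) = (-7, 6, 1)
  D5: (-6, 6, 0) + (0, -1, 1) = (-6, 5, 1)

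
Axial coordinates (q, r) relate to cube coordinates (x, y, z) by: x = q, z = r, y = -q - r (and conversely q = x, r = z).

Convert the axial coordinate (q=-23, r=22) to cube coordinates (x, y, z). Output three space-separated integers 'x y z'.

x = q = -23
z = r = 22
y = -x - z = -(-23) - (22) = 1

Answer: -23 1 22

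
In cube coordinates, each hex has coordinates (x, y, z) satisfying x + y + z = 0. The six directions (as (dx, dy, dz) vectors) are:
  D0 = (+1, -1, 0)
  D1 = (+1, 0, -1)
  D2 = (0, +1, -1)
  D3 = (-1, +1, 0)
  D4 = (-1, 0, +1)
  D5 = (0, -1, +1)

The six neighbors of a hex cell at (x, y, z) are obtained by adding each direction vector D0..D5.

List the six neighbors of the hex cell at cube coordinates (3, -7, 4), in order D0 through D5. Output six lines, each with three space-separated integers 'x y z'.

Answer: 4 -8 4
4 -7 3
3 -6 3
2 -6 4
2 -7 5
3 -8 5

Derivation:
Center: (3, -7, 4). Add each direction:
  D0: (3, -7, 4) + (1, -1, 0) = (4, -8, 4)
  D1: (3, -7, 4) + (1, 0, -1) = (4, -7, 3)
  D2: (3, -7, 4) + (0, 1, -1) = (3, -6, 3)
  D3: (3, -7, 4) + (-1, 1, 0) = (2, -6, 4)
  D4: (3, -7, 4) + (-1, 0, 1) = (2, -7, 5)
  D5: (3, -7, 4) + (0, -1, 1) = (3, -8, 5)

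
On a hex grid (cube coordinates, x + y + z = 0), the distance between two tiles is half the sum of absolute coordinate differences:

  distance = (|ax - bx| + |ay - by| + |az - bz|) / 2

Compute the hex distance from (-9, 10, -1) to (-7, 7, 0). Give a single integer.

|ax - bx| = |-9 - (-7)| = 2
|ay - by| = |10 - 7| = 3
|az - bz| = |-1 - 0| = 1
distance = (2 + 3 + 1) / 2 = 6 / 2 = 3

Answer: 3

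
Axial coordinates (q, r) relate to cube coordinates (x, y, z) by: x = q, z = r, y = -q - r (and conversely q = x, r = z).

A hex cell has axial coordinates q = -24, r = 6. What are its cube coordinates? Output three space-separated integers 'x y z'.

x = q = -24
z = r = 6
y = -x - z = -(-24) - (6) = 18

Answer: -24 18 6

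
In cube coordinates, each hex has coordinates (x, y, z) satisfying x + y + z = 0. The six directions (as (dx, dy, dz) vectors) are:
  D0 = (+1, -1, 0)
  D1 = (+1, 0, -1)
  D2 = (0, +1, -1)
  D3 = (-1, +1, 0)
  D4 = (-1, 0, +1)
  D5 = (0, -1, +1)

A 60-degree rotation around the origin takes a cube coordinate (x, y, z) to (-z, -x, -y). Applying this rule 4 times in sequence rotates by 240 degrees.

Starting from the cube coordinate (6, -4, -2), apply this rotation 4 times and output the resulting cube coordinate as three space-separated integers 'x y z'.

Answer: -2 6 -4

Derivation:
Start: (6, -4, -2)
Step 1: (6, -4, -2) -> (-(-2), -(6), -(-4)) = (2, -6, 4)
Step 2: (2, -6, 4) -> (-(4), -(2), -(-6)) = (-4, -2, 6)
Step 3: (-4, -2, 6) -> (-(6), -(-4), -(-2)) = (-6, 4, 2)
Step 4: (-6, 4, 2) -> (-(2), -(-6), -(4)) = (-2, 6, -4)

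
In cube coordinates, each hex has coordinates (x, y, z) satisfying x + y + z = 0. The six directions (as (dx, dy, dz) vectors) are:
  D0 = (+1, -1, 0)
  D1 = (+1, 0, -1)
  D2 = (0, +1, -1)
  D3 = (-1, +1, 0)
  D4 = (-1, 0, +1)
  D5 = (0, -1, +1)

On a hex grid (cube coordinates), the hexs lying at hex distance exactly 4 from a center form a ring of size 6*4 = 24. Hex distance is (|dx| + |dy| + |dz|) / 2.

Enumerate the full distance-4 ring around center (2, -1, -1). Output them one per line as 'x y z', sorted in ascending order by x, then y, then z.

Answer: -2 -1 3
-2 0 2
-2 1 1
-2 2 0
-2 3 -1
-1 -2 3
-1 3 -2
0 -3 3
0 3 -3
1 -4 3
1 3 -4
2 -5 3
2 3 -5
3 -5 2
3 2 -5
4 -5 1
4 1 -5
5 -5 0
5 0 -5
6 -5 -1
6 -4 -2
6 -3 -3
6 -2 -4
6 -1 -5

Derivation:
Walk ring at distance 4 from (2, -1, -1):
Start at center + D4*4 = (-2, -1, 3)
  hex 0: (-2, -1, 3)
  hex 1: (-1, -2, 3)
  hex 2: (0, -3, 3)
  hex 3: (1, -4, 3)
  hex 4: (2, -5, 3)
  hex 5: (3, -5, 2)
  hex 6: (4, -5, 1)
  hex 7: (5, -5, 0)
  hex 8: (6, -5, -1)
  hex 9: (6, -4, -2)
  hex 10: (6, -3, -3)
  hex 11: (6, -2, -4)
  hex 12: (6, -1, -5)
  hex 13: (5, 0, -5)
  hex 14: (4, 1, -5)
  hex 15: (3, 2, -5)
  hex 16: (2, 3, -5)
  hex 17: (1, 3, -4)
  hex 18: (0, 3, -3)
  hex 19: (-1, 3, -2)
  hex 20: (-2, 3, -1)
  hex 21: (-2, 2, 0)
  hex 22: (-2, 1, 1)
  hex 23: (-2, 0, 2)
Sorted: 24 hexes.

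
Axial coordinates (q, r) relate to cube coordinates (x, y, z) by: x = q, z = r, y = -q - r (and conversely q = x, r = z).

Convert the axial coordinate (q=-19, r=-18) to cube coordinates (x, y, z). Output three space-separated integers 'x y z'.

Answer: -19 37 -18

Derivation:
x = q = -19
z = r = -18
y = -x - z = -(-19) - (-18) = 37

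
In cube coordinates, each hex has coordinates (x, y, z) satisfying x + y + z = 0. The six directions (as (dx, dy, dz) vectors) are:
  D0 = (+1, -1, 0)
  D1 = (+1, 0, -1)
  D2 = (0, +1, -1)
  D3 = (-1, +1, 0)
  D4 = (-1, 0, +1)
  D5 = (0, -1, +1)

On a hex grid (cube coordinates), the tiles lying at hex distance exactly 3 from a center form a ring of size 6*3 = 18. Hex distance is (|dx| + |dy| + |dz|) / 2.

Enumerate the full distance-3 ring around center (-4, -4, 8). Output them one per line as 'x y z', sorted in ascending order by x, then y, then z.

Walk ring at distance 3 from (-4, -4, 8):
Start at center + D4*3 = (-7, -4, 11)
  hex 0: (-7, -4, 11)
  hex 1: (-6, -5, 11)
  hex 2: (-5, -6, 11)
  hex 3: (-4, -7, 11)
  hex 4: (-3, -7, 10)
  hex 5: (-2, -7, 9)
  hex 6: (-1, -7, 8)
  hex 7: (-1, -6, 7)
  hex 8: (-1, -5, 6)
  hex 9: (-1, -4, 5)
  hex 10: (-2, -3, 5)
  hex 11: (-3, -2, 5)
  hex 12: (-4, -1, 5)
  hex 13: (-5, -1, 6)
  hex 14: (-6, -1, 7)
  hex 15: (-7, -1, 8)
  hex 16: (-7, -2, 9)
  hex 17: (-7, -3, 10)
Sorted: 18 hexes.

Answer: -7 -4 11
-7 -3 10
-7 -2 9
-7 -1 8
-6 -5 11
-6 -1 7
-5 -6 11
-5 -1 6
-4 -7 11
-4 -1 5
-3 -7 10
-3 -2 5
-2 -7 9
-2 -3 5
-1 -7 8
-1 -6 7
-1 -5 6
-1 -4 5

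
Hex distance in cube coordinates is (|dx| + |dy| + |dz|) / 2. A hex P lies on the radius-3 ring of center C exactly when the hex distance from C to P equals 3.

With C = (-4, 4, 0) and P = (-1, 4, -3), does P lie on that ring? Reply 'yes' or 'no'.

|px - cx| = |-1 - (-4)| = 3
|py - cy| = |4 - 4| = 0
|pz - cz| = |-3 - 0| = 3
distance = (3+0+3)/2 = 6/2 = 3
radius = 3; distance == radius -> yes

Answer: yes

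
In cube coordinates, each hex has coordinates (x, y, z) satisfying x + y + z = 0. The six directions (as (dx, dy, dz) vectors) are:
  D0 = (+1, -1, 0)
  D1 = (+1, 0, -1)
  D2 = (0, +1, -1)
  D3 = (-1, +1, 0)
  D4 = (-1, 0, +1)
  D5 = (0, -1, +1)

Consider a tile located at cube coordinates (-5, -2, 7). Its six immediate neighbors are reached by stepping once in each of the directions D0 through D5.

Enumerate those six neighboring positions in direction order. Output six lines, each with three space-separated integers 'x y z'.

Center: (-5, -2, 7). Add each direction:
  D0: (-5, -2, 7) + (1, -1, 0) = (-4, -3, 7)
  D1: (-5, -2, 7) + (1, 0, -1) = (-4, -2, 6)
  D2: (-5, -2, 7) + (0, 1, -1) = (-5, -1, 6)
  D3: (-5, -2, 7) + (-1, 1, 0) = (-6, -1, 7)
  D4: (-5, -2, 7) + (-1, 0, 1) = (-6, -2, 8)
  D5: (-5, -2, 7) + (0, -1, 1) = (-5, -3, 8)

Answer: -4 -3 7
-4 -2 6
-5 -1 6
-6 -1 7
-6 -2 8
-5 -3 8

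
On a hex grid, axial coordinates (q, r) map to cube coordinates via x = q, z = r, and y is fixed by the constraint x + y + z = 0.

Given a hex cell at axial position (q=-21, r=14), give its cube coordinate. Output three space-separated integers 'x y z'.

Answer: -21 7 14

Derivation:
x = q = -21
z = r = 14
y = -x - z = -(-21) - (14) = 7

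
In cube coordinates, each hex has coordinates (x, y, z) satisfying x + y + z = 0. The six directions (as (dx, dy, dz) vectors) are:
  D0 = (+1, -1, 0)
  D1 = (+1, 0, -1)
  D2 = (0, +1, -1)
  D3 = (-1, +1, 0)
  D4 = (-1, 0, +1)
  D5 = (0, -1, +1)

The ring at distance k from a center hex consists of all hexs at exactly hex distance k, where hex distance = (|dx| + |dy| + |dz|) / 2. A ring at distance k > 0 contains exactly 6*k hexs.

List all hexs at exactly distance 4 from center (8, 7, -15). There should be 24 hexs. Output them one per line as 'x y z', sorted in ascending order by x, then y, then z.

Walk ring at distance 4 from (8, 7, -15):
Start at center + D4*4 = (4, 7, -11)
  hex 0: (4, 7, -11)
  hex 1: (5, 6, -11)
  hex 2: (6, 5, -11)
  hex 3: (7, 4, -11)
  hex 4: (8, 3, -11)
  hex 5: (9, 3, -12)
  hex 6: (10, 3, -13)
  hex 7: (11, 3, -14)
  hex 8: (12, 3, -15)
  hex 9: (12, 4, -16)
  hex 10: (12, 5, -17)
  hex 11: (12, 6, -18)
  hex 12: (12, 7, -19)
  hex 13: (11, 8, -19)
  hex 14: (10, 9, -19)
  hex 15: (9, 10, -19)
  hex 16: (8, 11, -19)
  hex 17: (7, 11, -18)
  hex 18: (6, 11, -17)
  hex 19: (5, 11, -16)
  hex 20: (4, 11, -15)
  hex 21: (4, 10, -14)
  hex 22: (4, 9, -13)
  hex 23: (4, 8, -12)
Sorted: 24 hexes.

Answer: 4 7 -11
4 8 -12
4 9 -13
4 10 -14
4 11 -15
5 6 -11
5 11 -16
6 5 -11
6 11 -17
7 4 -11
7 11 -18
8 3 -11
8 11 -19
9 3 -12
9 10 -19
10 3 -13
10 9 -19
11 3 -14
11 8 -19
12 3 -15
12 4 -16
12 5 -17
12 6 -18
12 7 -19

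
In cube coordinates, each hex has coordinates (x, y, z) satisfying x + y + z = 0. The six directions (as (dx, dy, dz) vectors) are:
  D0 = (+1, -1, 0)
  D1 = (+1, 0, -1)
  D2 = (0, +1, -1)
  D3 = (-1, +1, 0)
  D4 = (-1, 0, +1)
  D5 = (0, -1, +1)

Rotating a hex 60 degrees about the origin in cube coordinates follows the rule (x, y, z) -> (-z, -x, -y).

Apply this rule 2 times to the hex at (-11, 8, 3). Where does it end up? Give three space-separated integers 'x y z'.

Answer: 8 3 -11

Derivation:
Start: (-11, 8, 3)
Step 1: (-11, 8, 3) -> (-(3), -(-11), -(8)) = (-3, 11, -8)
Step 2: (-3, 11, -8) -> (-(-8), -(-3), -(11)) = (8, 3, -11)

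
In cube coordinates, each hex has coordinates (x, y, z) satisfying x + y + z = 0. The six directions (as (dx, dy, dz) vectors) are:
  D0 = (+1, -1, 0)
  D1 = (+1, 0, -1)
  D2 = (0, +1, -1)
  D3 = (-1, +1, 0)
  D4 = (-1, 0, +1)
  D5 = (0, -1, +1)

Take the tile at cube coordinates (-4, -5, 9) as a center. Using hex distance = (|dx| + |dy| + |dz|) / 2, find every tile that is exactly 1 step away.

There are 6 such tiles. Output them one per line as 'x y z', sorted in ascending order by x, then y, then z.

Answer: -5 -5 10
-5 -4 9
-4 -6 10
-4 -4 8
-3 -6 9
-3 -5 8

Derivation:
Walk ring at distance 1 from (-4, -5, 9):
Start at center + D4*1 = (-5, -5, 10)
  hex 0: (-5, -5, 10)
  hex 1: (-4, -6, 10)
  hex 2: (-3, -6, 9)
  hex 3: (-3, -5, 8)
  hex 4: (-4, -4, 8)
  hex 5: (-5, -4, 9)
Sorted: 6 hexes.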